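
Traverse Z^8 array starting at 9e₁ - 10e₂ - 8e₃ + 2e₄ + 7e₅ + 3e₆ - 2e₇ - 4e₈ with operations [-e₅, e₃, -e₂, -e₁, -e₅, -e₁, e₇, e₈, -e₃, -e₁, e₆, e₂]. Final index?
(6, -10, -8, 2, 5, 4, -1, -3)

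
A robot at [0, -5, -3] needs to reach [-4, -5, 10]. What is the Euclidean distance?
13.6015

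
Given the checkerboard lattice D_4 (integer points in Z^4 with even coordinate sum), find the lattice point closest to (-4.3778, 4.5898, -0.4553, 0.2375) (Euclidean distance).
(-4, 5, -1, 0)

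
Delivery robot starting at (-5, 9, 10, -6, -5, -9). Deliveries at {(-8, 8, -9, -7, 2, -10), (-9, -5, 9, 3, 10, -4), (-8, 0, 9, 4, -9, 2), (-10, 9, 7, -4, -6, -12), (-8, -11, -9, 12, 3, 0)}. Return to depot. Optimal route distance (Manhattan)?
210
(one optimal route: (-5, 9, 10, -6, -5, -9) → (-8, 8, -9, -7, 2, -10) → (-8, -11, -9, 12, 3, 0) → (-9, -5, 9, 3, 10, -4) → (-8, 0, 9, 4, -9, 2) → (-10, 9, 7, -4, -6, -12) → (-5, 9, 10, -6, -5, -9))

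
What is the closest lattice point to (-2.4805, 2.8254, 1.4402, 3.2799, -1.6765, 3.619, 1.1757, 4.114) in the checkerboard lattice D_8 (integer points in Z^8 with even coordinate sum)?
(-2, 3, 1, 3, -2, 4, 1, 4)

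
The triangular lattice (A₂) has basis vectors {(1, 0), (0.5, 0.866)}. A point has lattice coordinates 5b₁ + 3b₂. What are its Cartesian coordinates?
(6.5, 2.598)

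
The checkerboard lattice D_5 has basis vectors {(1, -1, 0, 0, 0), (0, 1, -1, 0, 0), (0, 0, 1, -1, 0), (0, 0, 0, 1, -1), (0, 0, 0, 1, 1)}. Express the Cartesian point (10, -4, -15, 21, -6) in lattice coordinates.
10b₁ + 6b₂ - 9b₃ + 9b₄ + 3b₅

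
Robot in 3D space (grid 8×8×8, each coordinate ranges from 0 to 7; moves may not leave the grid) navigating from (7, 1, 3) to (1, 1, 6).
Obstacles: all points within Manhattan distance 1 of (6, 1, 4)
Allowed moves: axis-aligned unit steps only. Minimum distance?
11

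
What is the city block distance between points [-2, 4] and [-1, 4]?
1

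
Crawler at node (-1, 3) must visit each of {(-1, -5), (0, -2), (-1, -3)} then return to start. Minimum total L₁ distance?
18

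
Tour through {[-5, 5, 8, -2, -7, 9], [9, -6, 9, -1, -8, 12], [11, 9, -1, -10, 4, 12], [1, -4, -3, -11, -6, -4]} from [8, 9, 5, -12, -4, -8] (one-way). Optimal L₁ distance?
163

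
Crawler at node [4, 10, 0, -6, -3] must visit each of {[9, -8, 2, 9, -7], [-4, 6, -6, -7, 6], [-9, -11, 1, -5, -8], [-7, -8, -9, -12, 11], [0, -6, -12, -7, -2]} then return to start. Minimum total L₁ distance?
204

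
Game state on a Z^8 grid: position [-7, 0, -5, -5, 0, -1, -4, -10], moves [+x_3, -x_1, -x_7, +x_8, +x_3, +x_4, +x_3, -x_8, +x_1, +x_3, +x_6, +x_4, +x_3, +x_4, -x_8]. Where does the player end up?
(-7, 0, 0, -2, 0, 0, -5, -11)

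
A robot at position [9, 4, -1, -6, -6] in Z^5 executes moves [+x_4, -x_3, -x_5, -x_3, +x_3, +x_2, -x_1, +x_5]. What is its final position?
(8, 5, -2, -5, -6)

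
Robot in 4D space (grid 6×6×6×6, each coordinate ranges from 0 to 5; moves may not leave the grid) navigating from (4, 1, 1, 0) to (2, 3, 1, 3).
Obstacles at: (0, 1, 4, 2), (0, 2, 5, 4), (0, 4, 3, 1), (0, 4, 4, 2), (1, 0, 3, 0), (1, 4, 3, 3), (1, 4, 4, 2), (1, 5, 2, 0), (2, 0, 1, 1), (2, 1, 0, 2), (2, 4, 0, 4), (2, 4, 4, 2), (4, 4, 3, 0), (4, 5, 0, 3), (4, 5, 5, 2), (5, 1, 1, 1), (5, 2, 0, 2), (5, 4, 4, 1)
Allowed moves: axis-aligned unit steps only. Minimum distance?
7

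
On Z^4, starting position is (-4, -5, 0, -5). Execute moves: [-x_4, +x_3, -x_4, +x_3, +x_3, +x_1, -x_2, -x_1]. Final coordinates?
(-4, -6, 3, -7)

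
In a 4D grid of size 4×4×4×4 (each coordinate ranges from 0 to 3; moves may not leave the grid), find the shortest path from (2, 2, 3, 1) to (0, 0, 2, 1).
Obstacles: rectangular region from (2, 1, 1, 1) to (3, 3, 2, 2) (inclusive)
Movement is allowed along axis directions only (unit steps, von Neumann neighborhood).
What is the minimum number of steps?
5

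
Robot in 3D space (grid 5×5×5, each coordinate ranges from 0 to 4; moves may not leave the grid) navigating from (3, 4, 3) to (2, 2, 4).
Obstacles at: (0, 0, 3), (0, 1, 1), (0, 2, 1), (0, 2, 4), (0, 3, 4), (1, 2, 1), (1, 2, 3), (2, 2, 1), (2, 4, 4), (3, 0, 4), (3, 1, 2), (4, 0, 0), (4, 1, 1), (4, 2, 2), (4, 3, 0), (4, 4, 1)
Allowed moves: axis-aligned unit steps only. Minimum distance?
4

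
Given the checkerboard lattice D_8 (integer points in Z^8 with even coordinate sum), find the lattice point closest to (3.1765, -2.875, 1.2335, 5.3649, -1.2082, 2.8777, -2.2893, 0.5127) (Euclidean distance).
(3, -3, 1, 5, -1, 3, -2, 0)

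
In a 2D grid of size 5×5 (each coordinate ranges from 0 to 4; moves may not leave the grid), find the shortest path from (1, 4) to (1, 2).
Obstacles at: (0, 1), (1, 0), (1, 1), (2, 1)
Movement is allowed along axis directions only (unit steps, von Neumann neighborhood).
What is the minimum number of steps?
2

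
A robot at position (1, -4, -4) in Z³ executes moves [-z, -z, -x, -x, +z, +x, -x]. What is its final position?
(-1, -4, -5)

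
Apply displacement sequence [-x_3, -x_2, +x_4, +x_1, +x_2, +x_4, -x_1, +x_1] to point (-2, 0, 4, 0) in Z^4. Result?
(-1, 0, 3, 2)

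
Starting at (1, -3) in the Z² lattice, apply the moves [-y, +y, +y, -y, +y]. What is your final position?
(1, -2)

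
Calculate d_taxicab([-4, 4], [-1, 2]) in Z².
5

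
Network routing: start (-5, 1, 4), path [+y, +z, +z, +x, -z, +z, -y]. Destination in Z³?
(-4, 1, 6)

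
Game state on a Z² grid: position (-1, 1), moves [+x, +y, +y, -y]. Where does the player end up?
(0, 2)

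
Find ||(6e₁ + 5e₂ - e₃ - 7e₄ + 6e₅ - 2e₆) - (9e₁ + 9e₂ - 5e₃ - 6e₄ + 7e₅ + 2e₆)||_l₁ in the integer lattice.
17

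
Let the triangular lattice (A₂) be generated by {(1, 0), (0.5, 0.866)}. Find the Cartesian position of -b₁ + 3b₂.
(0.5, 2.598)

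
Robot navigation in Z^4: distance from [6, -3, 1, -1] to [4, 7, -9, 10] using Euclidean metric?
18.0278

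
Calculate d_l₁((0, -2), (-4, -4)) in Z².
6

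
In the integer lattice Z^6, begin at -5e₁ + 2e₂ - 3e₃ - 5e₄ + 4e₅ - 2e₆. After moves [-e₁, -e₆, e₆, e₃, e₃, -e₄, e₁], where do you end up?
(-5, 2, -1, -6, 4, -2)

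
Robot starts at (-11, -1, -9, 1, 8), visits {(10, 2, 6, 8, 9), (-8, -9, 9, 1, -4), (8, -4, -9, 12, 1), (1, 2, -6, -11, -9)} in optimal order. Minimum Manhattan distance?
177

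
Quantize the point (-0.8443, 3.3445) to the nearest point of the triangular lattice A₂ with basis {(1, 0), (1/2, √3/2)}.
(-1, 3.464)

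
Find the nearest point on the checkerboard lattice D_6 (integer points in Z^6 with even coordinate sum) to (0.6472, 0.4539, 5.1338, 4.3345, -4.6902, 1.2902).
(1, 0, 5, 4, -5, 1)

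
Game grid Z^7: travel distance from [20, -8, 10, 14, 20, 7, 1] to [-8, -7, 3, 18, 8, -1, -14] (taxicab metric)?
75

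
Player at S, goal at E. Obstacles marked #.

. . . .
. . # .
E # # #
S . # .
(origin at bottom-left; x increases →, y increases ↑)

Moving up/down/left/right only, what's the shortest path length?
1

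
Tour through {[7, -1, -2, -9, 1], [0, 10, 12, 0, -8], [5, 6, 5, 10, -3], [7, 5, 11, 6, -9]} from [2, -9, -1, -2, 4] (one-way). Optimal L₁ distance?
102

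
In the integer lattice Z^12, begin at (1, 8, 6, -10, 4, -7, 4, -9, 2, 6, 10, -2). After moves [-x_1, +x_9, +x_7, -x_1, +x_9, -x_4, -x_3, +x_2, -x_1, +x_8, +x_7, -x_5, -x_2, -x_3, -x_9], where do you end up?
(-2, 8, 4, -11, 3, -7, 6, -8, 3, 6, 10, -2)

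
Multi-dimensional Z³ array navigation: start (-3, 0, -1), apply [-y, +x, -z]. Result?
(-2, -1, -2)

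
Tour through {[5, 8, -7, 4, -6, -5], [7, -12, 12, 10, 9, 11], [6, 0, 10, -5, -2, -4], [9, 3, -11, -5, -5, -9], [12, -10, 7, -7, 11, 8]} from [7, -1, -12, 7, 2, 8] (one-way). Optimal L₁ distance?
182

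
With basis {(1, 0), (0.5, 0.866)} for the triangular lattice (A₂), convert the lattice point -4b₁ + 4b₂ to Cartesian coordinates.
(-2, 3.464)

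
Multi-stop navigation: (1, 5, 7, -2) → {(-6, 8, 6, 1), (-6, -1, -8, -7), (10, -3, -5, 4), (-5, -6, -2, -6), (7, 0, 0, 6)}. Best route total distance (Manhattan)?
102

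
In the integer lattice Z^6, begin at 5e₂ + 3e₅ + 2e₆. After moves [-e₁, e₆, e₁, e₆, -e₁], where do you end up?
(-1, 5, 0, 0, 3, 4)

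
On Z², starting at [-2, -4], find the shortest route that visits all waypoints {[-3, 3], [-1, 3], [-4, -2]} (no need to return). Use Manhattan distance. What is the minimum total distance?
12
(one optimal route: (-2, -4) → (-4, -2) → (-3, 3) → (-1, 3))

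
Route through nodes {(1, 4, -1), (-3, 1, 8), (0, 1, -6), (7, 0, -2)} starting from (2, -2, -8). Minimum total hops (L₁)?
46
(one optimal route: (2, -2, -8) → (0, 1, -6) → (7, 0, -2) → (1, 4, -1) → (-3, 1, 8))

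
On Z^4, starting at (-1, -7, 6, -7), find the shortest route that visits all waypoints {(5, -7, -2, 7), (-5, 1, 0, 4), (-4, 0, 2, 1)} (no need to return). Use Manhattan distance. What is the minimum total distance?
52
(one optimal route: (-1, -7, 6, -7) → (-4, 0, 2, 1) → (-5, 1, 0, 4) → (5, -7, -2, 7))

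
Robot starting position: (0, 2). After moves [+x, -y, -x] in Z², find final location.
(0, 1)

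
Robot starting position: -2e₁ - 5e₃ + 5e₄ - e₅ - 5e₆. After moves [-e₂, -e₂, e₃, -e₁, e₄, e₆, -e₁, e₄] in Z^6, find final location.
(-4, -2, -4, 7, -1, -4)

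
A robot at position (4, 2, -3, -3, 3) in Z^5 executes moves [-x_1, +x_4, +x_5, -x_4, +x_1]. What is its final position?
(4, 2, -3, -3, 4)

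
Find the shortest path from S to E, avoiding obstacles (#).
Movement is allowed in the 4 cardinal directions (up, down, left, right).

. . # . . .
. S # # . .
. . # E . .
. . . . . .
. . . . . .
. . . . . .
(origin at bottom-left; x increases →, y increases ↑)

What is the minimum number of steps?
5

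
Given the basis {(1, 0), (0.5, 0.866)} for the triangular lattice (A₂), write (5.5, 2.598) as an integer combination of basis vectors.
4b₁ + 3b₂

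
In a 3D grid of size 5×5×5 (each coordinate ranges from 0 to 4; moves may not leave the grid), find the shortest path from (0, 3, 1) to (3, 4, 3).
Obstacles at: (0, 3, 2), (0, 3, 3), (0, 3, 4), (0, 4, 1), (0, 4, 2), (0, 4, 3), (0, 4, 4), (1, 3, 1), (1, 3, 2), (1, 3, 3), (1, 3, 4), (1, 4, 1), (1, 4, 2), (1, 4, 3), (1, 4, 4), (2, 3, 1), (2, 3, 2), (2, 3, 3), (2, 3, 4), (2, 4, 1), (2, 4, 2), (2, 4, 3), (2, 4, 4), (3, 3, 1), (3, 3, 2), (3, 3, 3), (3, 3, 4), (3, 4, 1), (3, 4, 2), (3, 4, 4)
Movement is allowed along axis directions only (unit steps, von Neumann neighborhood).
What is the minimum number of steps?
10
(one shortest path: (0, 3, 1) → (0, 2, 1) → (1, 2, 1) → (2, 2, 1) → (3, 2, 1) → (4, 2, 1) → (4, 3, 1) → (4, 4, 1) → (4, 4, 2) → (4, 4, 3) → (3, 4, 3))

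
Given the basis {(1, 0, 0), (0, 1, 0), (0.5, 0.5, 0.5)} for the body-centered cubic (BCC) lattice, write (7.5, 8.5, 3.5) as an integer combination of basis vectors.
4b₁ + 5b₂ + 7b₃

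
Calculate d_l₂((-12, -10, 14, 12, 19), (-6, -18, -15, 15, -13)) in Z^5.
44.4297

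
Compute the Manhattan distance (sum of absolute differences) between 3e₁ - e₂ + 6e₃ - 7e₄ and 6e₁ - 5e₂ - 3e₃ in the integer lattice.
23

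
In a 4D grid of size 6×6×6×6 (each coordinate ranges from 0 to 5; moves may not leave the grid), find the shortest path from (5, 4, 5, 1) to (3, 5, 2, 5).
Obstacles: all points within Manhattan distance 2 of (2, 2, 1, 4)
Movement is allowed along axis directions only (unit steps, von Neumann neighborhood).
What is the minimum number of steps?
10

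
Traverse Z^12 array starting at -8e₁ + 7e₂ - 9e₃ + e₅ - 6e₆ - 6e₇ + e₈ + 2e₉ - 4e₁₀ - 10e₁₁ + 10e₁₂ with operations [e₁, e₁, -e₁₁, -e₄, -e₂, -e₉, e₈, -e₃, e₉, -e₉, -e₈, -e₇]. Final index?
(-6, 6, -10, -1, 1, -6, -7, 1, 1, -4, -11, 10)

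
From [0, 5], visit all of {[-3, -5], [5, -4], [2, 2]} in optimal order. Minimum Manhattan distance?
23
(one optimal route: (0, 5) → (2, 2) → (5, -4) → (-3, -5))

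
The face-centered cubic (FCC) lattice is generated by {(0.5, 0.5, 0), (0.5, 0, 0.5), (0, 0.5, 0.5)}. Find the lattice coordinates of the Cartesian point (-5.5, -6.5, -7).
-5b₁ - 6b₂ - 8b₃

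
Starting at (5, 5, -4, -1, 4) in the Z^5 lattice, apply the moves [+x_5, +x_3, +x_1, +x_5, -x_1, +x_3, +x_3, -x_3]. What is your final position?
(5, 5, -2, -1, 6)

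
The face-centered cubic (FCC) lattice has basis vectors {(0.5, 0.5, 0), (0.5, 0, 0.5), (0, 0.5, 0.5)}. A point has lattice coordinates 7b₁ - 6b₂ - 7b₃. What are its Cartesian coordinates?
(0.5, 0, -6.5)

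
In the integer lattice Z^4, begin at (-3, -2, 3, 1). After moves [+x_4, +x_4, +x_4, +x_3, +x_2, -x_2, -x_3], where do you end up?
(-3, -2, 3, 4)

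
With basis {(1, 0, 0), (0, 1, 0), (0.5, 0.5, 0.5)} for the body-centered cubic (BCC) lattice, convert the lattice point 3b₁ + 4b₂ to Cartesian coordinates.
(3, 4, 0)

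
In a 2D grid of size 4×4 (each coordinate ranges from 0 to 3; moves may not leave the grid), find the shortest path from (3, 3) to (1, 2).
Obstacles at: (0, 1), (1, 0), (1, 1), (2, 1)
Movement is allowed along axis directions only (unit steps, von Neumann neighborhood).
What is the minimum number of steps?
3
(one shortest path: (3, 3) → (2, 3) → (1, 3) → (1, 2))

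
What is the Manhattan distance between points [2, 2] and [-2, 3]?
5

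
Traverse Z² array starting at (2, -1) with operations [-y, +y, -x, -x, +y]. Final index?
(0, 0)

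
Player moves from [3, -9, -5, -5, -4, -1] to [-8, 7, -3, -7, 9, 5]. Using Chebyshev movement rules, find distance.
16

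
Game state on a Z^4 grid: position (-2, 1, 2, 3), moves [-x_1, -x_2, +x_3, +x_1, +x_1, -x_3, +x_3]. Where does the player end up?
(-1, 0, 3, 3)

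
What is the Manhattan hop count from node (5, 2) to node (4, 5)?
4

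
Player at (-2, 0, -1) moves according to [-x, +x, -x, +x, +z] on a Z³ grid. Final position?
(-2, 0, 0)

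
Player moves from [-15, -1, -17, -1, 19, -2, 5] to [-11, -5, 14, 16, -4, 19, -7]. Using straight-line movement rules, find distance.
48.949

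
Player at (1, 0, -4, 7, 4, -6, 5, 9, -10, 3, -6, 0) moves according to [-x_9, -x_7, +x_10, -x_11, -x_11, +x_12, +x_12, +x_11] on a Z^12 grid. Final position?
(1, 0, -4, 7, 4, -6, 4, 9, -11, 4, -7, 2)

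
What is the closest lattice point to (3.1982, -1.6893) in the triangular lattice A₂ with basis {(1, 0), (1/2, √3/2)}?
(3, -1.732)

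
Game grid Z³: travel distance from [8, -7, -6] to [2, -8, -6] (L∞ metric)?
6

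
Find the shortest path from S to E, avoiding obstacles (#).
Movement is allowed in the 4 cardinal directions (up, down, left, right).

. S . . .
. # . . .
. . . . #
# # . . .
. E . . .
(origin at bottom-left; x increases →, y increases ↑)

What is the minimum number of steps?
6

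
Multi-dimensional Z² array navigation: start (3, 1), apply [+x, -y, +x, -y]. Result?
(5, -1)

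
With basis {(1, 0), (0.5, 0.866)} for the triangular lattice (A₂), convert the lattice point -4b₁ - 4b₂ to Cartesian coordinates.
(-6, -3.464)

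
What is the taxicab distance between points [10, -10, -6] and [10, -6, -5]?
5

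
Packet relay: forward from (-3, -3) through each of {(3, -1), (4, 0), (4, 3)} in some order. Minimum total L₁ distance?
13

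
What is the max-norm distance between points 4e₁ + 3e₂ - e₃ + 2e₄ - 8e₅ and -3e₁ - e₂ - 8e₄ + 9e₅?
17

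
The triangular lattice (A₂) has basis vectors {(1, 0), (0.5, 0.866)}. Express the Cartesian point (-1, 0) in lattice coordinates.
-b₁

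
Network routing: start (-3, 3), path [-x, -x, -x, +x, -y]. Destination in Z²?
(-5, 2)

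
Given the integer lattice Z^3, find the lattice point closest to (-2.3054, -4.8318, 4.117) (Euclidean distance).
(-2, -5, 4)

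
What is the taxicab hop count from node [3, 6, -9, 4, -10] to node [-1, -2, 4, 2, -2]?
35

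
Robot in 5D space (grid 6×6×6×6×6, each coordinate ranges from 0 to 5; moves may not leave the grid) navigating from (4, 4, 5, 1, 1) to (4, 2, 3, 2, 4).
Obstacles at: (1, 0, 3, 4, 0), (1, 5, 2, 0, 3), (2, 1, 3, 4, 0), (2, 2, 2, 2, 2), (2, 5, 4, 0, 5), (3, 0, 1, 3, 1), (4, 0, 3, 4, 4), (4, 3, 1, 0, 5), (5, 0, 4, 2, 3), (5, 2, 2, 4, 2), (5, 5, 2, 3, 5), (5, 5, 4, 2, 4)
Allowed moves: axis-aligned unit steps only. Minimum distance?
8
(one shortest path: (4, 4, 5, 1, 1) → (4, 3, 5, 1, 1) → (4, 2, 5, 1, 1) → (4, 2, 4, 1, 1) → (4, 2, 3, 1, 1) → (4, 2, 3, 2, 1) → (4, 2, 3, 2, 2) → (4, 2, 3, 2, 3) → (4, 2, 3, 2, 4))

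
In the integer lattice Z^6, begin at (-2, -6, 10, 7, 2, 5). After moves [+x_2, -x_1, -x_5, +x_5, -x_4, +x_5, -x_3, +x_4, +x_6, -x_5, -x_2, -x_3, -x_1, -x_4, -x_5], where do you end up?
(-4, -6, 8, 6, 1, 6)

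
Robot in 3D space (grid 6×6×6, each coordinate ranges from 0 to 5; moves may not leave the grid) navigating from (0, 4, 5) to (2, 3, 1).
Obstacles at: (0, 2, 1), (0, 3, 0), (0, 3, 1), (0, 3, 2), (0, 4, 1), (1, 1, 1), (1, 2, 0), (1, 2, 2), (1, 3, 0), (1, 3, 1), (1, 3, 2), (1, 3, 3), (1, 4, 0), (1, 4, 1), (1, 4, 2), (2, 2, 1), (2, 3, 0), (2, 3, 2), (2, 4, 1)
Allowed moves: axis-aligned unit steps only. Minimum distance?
9
(one shortest path: (0, 4, 5) → (1, 4, 5) → (2, 4, 5) → (3, 4, 5) → (3, 3, 5) → (3, 3, 4) → (3, 3, 3) → (3, 3, 2) → (3, 3, 1) → (2, 3, 1))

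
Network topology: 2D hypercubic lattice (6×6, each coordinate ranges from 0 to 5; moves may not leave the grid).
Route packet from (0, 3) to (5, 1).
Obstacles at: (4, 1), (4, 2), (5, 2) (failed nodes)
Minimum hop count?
9
(one shortest path: (0, 3) → (1, 3) → (2, 3) → (3, 3) → (3, 2) → (3, 1) → (3, 0) → (4, 0) → (5, 0) → (5, 1))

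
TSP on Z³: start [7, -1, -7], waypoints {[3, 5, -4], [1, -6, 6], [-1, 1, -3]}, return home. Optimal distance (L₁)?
64
(one optimal route: (7, -1, -7) → (3, 5, -4) → (-1, 1, -3) → (1, -6, 6) → (7, -1, -7))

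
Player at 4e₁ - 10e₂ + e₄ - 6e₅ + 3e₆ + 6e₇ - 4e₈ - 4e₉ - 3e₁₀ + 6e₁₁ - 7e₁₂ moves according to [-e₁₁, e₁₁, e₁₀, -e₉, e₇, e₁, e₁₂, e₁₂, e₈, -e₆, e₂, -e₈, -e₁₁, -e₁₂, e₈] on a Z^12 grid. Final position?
(5, -9, 0, 1, -6, 2, 7, -3, -5, -2, 5, -6)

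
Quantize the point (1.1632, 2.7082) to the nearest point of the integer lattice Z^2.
(1, 3)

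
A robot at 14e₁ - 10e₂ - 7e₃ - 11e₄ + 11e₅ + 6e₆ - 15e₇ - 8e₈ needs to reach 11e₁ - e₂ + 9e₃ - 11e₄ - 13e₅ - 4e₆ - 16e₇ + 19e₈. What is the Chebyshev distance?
27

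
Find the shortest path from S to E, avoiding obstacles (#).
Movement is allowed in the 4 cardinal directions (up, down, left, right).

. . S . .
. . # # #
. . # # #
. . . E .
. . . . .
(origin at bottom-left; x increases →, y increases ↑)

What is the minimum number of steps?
6
(one shortest path: (2, 4) → (1, 4) → (1, 3) → (1, 2) → (1, 1) → (2, 1) → (3, 1))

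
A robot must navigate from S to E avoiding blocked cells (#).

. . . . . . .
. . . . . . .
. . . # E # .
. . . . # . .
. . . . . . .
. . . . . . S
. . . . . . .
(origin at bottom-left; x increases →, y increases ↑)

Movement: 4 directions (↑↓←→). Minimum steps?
7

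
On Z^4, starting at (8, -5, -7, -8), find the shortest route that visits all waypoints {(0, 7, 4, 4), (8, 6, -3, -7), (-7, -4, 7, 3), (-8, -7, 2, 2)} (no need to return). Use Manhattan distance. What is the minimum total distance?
75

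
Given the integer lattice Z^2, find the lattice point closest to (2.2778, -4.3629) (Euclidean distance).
(2, -4)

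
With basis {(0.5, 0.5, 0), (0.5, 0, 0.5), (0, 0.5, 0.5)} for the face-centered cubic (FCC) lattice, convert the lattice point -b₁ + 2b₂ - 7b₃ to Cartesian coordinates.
(0.5, -4, -2.5)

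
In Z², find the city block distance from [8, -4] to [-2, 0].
14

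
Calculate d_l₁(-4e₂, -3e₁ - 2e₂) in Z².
5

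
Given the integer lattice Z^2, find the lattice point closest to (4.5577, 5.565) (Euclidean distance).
(5, 6)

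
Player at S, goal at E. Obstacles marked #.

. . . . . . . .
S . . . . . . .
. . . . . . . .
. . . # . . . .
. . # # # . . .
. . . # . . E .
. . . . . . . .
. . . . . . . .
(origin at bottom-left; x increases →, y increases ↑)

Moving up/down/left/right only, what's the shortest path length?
10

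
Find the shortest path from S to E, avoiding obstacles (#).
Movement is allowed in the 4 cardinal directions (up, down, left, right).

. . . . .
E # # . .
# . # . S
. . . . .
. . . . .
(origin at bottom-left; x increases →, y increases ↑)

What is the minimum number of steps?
7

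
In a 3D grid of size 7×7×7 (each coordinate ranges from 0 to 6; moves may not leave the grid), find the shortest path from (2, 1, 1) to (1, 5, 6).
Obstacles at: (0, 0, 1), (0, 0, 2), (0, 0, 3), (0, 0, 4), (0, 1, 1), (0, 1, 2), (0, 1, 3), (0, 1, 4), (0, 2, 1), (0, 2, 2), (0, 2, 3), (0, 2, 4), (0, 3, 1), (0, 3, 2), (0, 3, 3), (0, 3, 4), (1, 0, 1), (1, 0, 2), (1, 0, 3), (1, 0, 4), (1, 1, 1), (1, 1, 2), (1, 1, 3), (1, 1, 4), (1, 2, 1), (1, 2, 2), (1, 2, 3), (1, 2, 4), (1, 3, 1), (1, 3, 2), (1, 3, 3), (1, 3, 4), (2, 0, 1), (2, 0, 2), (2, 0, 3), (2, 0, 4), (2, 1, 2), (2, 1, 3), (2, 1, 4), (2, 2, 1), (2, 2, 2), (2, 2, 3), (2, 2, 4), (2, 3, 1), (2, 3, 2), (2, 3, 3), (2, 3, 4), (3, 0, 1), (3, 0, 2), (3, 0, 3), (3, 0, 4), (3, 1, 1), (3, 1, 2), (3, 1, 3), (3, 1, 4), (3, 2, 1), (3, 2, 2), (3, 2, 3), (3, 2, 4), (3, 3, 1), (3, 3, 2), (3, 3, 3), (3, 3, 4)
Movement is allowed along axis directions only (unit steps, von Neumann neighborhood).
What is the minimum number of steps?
12
(one shortest path: (2, 1, 1) → (2, 1, 0) → (1, 1, 0) → (1, 2, 0) → (1, 3, 0) → (1, 4, 0) → (1, 5, 0) → (1, 5, 1) → (1, 5, 2) → (1, 5, 3) → (1, 5, 4) → (1, 5, 5) → (1, 5, 6))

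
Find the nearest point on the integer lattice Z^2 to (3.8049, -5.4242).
(4, -5)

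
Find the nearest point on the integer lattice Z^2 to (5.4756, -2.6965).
(5, -3)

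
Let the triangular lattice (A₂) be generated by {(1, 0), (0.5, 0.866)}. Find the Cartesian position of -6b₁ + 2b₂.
(-5, 1.732)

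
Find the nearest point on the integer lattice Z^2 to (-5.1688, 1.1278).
(-5, 1)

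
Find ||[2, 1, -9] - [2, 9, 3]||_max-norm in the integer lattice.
12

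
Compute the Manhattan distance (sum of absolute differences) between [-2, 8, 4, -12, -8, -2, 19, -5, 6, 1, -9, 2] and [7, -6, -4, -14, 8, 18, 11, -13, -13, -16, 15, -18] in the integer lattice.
165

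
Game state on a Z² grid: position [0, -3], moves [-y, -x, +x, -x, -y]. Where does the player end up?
(-1, -5)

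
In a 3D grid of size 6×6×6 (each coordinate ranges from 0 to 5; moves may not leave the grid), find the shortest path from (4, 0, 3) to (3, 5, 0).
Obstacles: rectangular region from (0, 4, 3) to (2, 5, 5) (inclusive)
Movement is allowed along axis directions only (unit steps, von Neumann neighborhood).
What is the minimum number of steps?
9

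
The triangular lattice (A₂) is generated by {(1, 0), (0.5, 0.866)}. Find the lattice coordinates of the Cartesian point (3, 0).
3b₁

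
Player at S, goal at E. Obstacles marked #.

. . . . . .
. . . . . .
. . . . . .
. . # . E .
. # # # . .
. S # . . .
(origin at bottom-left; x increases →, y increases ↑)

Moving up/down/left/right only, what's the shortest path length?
9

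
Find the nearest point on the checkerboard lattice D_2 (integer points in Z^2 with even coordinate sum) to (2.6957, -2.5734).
(3, -3)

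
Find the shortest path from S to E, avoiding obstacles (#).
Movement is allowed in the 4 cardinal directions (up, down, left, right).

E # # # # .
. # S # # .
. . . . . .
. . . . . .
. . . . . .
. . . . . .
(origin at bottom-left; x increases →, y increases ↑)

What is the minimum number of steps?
5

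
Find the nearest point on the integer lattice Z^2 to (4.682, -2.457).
(5, -2)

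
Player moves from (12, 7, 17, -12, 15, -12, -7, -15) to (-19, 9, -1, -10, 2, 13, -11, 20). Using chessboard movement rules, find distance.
35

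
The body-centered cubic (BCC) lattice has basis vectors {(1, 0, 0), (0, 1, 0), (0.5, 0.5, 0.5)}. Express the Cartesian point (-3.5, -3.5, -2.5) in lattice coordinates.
-b₁ - b₂ - 5b₃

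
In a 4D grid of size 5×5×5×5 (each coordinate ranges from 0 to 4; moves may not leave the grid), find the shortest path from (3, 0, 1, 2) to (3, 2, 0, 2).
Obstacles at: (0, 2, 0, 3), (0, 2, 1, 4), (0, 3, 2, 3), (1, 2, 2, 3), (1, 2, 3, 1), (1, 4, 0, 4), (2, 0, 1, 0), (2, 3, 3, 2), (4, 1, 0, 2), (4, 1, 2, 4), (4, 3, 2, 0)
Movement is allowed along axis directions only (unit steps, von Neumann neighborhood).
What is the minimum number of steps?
3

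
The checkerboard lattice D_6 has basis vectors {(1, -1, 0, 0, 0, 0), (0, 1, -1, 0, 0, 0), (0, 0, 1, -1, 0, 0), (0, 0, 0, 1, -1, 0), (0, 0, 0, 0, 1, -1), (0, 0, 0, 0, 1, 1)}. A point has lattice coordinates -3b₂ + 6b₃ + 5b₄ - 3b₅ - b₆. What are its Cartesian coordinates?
(0, -3, 9, -1, -9, 2)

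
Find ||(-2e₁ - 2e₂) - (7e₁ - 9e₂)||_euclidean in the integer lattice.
11.4018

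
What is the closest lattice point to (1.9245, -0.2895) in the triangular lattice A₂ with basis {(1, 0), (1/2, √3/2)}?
(2, 0)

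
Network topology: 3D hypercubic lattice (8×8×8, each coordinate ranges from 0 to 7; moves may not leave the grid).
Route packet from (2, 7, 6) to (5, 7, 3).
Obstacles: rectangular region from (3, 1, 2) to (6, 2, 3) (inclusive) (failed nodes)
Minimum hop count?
6
(one shortest path: (2, 7, 6) → (3, 7, 6) → (4, 7, 6) → (5, 7, 6) → (5, 7, 5) → (5, 7, 4) → (5, 7, 3))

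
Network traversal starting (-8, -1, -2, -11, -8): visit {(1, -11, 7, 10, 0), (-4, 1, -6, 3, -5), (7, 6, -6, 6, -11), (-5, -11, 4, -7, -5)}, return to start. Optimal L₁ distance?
160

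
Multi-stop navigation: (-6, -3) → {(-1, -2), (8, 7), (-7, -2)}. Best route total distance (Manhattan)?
26
(one optimal route: (-6, -3) → (-7, -2) → (-1, -2) → (8, 7))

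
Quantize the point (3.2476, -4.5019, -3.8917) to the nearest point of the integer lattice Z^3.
(3, -5, -4)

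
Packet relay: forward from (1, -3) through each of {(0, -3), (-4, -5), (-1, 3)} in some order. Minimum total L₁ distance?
18
(one optimal route: (1, -3) → (0, -3) → (-4, -5) → (-1, 3))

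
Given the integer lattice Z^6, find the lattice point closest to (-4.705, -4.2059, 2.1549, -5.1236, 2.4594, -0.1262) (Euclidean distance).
(-5, -4, 2, -5, 2, 0)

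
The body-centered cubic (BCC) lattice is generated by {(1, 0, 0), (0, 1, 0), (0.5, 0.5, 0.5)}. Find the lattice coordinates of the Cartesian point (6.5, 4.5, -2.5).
9b₁ + 7b₂ - 5b₃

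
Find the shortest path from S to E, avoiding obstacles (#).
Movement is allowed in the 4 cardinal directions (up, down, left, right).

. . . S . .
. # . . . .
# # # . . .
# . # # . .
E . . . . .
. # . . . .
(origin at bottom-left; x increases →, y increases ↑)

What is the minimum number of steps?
9
(one shortest path: (3, 5) → (4, 5) → (4, 4) → (4, 3) → (4, 2) → (4, 1) → (3, 1) → (2, 1) → (1, 1) → (0, 1))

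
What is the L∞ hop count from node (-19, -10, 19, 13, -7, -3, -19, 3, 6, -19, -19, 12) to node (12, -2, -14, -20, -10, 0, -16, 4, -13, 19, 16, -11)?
38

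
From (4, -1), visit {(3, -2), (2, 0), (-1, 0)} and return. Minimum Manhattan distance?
14
(one optimal route: (4, -1) → (3, -2) → (2, 0) → (-1, 0) → (4, -1))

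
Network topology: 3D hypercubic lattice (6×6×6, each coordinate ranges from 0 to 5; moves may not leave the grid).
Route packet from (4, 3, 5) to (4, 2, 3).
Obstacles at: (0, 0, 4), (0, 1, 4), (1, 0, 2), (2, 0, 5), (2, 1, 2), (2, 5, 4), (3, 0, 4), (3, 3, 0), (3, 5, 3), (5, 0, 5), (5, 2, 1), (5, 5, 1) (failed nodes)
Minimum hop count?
3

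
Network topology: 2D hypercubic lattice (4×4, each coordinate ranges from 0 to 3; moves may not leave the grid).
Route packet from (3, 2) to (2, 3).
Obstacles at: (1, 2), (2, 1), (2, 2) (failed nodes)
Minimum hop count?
2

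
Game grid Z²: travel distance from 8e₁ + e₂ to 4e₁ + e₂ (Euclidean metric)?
4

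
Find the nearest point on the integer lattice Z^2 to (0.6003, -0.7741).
(1, -1)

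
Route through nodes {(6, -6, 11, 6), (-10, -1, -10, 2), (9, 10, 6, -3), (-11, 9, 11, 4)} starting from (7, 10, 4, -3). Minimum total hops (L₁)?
105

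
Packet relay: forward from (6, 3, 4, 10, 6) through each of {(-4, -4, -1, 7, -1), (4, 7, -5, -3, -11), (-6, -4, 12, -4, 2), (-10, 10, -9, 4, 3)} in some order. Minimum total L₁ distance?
151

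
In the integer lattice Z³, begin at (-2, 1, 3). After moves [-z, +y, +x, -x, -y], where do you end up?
(-2, 1, 2)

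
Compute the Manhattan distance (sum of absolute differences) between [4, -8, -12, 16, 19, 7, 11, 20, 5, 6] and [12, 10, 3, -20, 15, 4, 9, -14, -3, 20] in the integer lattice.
142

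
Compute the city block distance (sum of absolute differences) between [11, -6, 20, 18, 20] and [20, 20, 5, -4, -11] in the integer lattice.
103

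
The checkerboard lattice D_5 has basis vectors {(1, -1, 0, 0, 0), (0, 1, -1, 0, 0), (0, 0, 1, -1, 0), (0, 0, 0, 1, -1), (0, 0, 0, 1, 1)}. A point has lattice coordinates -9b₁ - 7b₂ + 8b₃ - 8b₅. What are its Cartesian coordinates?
(-9, 2, 15, -16, -8)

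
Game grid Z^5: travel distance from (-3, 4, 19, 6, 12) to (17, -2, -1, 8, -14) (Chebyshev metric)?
26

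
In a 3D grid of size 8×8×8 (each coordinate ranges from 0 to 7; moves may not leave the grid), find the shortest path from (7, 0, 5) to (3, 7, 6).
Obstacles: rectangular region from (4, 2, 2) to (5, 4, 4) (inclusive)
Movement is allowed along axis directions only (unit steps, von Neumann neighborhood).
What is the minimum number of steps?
12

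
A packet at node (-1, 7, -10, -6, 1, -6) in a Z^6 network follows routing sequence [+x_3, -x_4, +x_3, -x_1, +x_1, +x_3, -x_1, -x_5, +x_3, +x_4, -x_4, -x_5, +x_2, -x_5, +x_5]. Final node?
(-2, 8, -6, -7, -1, -6)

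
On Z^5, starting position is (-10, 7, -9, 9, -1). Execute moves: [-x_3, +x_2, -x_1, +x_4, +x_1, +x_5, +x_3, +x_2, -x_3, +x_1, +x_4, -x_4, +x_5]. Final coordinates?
(-9, 9, -10, 10, 1)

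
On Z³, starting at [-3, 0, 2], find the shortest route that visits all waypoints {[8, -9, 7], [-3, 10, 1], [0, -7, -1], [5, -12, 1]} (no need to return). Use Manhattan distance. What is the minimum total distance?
57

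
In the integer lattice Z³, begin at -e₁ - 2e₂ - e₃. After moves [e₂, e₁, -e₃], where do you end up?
(0, -1, -2)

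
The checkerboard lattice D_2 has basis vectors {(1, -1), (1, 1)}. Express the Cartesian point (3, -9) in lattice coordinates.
6b₁ - 3b₂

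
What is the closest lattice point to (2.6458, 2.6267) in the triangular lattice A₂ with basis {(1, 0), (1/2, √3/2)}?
(2.5, 2.598)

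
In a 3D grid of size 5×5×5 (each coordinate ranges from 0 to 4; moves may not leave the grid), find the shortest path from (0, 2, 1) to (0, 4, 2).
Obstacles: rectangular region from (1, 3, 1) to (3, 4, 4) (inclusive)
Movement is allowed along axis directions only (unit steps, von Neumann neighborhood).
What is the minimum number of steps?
3
(one shortest path: (0, 2, 1) → (0, 3, 1) → (0, 4, 1) → (0, 4, 2))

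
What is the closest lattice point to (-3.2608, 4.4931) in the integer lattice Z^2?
(-3, 4)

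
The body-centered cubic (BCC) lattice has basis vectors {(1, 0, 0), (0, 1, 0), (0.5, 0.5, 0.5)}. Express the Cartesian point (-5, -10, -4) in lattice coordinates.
-b₁ - 6b₂ - 8b₃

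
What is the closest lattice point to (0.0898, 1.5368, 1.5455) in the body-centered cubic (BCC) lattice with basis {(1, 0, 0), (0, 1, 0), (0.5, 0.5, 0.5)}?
(0.5, 1.5, 1.5)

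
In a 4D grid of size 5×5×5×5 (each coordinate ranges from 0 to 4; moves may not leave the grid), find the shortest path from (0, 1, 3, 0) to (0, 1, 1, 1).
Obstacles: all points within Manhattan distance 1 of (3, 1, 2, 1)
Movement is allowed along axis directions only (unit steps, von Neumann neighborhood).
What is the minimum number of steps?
3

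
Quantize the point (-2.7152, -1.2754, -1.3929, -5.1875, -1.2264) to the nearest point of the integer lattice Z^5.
(-3, -1, -1, -5, -1)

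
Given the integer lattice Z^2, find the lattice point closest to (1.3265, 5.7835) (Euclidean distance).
(1, 6)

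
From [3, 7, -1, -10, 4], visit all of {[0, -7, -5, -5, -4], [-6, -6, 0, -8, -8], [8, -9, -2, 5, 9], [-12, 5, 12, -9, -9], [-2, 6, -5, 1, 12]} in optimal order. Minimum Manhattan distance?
150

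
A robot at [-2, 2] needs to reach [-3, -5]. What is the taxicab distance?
8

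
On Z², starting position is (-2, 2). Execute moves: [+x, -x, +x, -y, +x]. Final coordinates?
(0, 1)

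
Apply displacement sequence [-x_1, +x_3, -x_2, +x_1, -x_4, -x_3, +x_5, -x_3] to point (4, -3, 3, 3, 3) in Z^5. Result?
(4, -4, 2, 2, 4)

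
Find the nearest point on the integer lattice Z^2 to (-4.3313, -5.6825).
(-4, -6)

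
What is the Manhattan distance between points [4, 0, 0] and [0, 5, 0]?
9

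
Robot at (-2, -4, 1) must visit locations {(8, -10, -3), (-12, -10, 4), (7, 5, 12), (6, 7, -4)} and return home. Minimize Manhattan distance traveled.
114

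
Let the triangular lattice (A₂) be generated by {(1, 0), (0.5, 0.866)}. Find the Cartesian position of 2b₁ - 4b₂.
(0, -3.464)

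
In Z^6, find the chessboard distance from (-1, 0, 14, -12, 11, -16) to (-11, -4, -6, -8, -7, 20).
36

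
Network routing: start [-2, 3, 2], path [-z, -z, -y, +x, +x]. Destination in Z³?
(0, 2, 0)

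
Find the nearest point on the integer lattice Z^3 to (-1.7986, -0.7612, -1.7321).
(-2, -1, -2)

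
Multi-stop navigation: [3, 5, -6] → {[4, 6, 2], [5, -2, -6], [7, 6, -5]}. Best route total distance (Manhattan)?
30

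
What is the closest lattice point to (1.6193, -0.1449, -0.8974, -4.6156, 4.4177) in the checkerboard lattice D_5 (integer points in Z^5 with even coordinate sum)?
(2, 0, -1, -5, 4)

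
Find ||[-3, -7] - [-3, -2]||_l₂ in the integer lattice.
5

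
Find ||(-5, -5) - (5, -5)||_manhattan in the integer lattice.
10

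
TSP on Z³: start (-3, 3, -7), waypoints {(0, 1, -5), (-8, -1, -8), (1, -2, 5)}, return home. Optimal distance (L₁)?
54
(one optimal route: (-3, 3, -7) → (0, 1, -5) → (1, -2, 5) → (-8, -1, -8) → (-3, 3, -7))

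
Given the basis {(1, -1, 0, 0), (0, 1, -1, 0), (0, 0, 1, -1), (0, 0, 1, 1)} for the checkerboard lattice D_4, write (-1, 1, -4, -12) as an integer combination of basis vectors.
-b₁ + 4b₃ - 8b₄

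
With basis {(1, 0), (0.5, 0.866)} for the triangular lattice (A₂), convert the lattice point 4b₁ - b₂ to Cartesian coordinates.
(3.5, -0.866)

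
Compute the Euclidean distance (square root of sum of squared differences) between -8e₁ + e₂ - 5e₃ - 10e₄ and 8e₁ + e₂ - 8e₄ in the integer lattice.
16.8819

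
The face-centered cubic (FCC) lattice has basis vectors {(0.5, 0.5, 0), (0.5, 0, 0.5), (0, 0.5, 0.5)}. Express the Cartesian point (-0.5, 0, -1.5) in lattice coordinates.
b₁ - 2b₂ - b₃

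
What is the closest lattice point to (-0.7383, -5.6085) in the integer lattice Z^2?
(-1, -6)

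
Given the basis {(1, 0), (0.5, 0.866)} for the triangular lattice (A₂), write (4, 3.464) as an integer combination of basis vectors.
2b₁ + 4b₂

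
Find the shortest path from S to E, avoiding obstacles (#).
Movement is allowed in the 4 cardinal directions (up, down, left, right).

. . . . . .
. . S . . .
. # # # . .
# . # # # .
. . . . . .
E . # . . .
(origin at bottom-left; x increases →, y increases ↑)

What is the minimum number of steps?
12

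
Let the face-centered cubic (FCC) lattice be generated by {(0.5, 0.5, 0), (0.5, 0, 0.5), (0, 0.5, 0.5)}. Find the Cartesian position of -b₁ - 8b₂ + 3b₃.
(-4.5, 1, -2.5)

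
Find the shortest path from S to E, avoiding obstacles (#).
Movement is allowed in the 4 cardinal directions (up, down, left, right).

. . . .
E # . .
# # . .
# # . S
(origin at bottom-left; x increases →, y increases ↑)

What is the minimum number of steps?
7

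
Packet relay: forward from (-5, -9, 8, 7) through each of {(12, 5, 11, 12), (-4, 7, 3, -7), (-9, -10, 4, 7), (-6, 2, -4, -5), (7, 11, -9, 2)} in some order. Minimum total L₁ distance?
137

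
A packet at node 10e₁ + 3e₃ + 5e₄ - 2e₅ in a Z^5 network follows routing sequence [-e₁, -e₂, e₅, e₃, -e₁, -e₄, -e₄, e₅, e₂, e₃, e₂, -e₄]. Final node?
(8, 1, 5, 2, 0)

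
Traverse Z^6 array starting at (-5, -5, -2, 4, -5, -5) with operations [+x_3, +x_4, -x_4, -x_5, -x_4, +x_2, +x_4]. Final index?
(-5, -4, -1, 4, -6, -5)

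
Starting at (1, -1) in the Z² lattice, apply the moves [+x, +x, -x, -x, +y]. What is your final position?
(1, 0)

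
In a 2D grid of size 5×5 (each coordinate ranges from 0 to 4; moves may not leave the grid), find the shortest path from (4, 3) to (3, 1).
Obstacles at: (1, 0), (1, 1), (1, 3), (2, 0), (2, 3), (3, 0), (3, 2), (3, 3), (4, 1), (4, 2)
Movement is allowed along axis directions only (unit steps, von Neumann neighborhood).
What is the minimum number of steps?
11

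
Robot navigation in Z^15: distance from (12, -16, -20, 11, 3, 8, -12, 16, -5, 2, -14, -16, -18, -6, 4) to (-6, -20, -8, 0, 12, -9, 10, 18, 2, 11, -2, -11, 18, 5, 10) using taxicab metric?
181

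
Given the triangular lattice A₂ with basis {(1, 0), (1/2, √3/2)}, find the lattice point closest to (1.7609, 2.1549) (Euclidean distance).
(2, 1.732)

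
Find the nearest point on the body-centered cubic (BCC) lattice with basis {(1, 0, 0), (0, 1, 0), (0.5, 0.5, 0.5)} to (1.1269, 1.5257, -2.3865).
(1.5, 1.5, -2.5)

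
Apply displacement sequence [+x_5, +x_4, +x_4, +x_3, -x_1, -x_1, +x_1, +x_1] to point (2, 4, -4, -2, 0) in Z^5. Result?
(2, 4, -3, 0, 1)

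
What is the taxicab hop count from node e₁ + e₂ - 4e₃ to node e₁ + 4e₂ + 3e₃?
10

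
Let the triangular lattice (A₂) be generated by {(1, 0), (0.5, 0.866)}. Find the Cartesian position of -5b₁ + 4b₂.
(-3, 3.464)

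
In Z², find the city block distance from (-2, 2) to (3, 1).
6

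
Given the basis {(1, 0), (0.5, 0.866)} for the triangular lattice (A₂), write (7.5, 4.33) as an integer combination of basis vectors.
5b₁ + 5b₂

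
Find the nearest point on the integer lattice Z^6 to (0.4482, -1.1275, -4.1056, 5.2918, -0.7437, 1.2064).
(0, -1, -4, 5, -1, 1)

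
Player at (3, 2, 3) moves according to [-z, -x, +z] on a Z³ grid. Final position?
(2, 2, 3)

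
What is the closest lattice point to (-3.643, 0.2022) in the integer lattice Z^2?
(-4, 0)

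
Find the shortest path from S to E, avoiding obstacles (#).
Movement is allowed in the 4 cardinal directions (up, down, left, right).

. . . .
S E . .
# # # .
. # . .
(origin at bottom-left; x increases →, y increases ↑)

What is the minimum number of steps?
1
(one shortest path: (0, 2) → (1, 2))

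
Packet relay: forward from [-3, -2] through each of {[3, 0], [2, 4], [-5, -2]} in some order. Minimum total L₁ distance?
17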